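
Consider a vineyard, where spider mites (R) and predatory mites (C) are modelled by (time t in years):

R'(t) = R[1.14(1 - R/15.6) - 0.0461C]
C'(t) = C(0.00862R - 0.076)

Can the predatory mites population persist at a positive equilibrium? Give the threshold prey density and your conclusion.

Threshold R = 8.82; K > 8.82, so yes, the predator persists.

The predator equation gives dC/dt > 0 only when R > 0.076/0.00862 = 8.82.
Without the predator, R → K = 15.6. Since 15.6 > 8.82, the predator can invade and persist.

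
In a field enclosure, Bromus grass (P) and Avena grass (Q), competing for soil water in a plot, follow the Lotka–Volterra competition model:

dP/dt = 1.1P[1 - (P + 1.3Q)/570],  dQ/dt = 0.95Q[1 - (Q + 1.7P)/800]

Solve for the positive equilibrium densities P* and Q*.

P* ≈ 388, Q* ≈ 140

Setting both brackets to zero gives the nullclines P + 1.3Q = 570 and 1.7P + Q = 800.
Substituting Q = 800 - 1.7P into the first: P(1 - 1.3·1.7) = 570 - 1.3·800.
So P* = -470/-1.21 = 388, and then Q* = 800 - 1.7·388 = 140.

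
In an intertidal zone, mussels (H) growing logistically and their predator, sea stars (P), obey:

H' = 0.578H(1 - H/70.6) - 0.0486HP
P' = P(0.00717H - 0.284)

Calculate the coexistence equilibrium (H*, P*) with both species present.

H* ≈ 39.6, P* ≈ 5.22

From dP/dt = 0 with P > 0: 0.00717H* = 0.284, so H* = 39.6.
Substitute into dH/dt = 0: 0.578(1 - 39.6/70.6) = 0.0486P*.
The bracket is 0.439, giving P* = 0.254/0.0486 = 5.22.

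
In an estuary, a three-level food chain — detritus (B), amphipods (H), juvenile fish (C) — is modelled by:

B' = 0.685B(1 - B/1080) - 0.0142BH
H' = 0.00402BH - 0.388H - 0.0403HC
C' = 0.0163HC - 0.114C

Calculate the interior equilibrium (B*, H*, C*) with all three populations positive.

From dC/dt = 0: 0.0163H* = 0.114, so H* = 6.99.
From dB/dt = 0: 0.685(1 - B*/1080) = 0.0142·6.99, giving B* = 1080·(1 - 0.145) = 923.
From dH/dt = 0: 0.00402·923 - 0.388 = 0.0403C*, so C* = 3.32/0.0403 = 82.5.

B* ≈ 923, H* ≈ 6.99, C* ≈ 82.5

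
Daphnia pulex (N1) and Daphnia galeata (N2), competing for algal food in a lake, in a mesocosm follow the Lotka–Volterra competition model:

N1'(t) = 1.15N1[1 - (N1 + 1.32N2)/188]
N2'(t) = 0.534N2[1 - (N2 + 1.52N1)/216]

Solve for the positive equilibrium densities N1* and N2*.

N1* ≈ 96.5, N2* ≈ 69.3

Setting both brackets to zero gives the nullclines N1 + 1.32N2 = 188 and 1.52N1 + N2 = 216.
Substituting N2 = 216 - 1.52N1 into the first: N1(1 - 1.32·1.52) = 188 - 1.32·216.
So N1* = -97.1/-1.01 = 96.5, and then N2* = 216 - 1.52·96.5 = 69.3.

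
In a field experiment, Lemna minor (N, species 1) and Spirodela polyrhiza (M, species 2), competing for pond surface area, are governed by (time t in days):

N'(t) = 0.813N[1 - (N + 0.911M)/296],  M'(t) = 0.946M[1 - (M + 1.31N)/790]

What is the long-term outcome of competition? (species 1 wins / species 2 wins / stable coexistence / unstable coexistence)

species 2 excludes species 1

Compare the nullcline intercepts: K1/α12 = 296/0.911 = 325 < K2 = 790; K2/α21 = 790/1.31 = 603 > K1 = 296.
Since the inequalities point opposite ways, species 2 can invade but species 1 cannot.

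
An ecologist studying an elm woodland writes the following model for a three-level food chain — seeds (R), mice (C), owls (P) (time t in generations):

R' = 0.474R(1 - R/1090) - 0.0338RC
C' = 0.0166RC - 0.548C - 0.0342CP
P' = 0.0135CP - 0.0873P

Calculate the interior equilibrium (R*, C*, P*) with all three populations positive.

From dP/dt = 0: 0.0135C* = 0.0873, so C* = 6.47.
From dR/dt = 0: 0.474(1 - R*/1090) = 0.0338·6.47, giving R* = 1090·(1 - 0.461) = 587.
From dC/dt = 0: 0.0166·587 - 0.548 = 0.0342P*, so P* = 9.2/0.0342 = 269.

R* ≈ 587, C* ≈ 6.47, P* ≈ 269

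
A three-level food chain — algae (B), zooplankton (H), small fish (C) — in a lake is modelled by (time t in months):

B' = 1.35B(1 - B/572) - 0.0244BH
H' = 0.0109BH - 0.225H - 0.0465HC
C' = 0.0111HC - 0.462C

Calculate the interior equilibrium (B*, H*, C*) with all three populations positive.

From dC/dt = 0: 0.0111H* = 0.462, so H* = 41.6.
From dB/dt = 0: 1.35(1 - B*/572) = 0.0244·41.6, giving B* = 572·(1 - 0.752) = 142.
From dH/dt = 0: 0.0109·142 - 0.225 = 0.0465C*, so C* = 1.32/0.0465 = 28.4.

B* ≈ 142, H* ≈ 41.6, C* ≈ 28.4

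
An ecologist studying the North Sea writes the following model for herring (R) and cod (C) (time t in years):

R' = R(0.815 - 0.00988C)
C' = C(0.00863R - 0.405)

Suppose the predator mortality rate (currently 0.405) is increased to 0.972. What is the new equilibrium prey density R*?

R* ≈ 113

At the interior fixed point, setting dC/dt = 0 with C > 0 fixes R* = (predator death rate)/(RC coefficient) — independent of the other coefficients.
With the change, R* = 0.972/0.00863 = 113; it rises from 46.9.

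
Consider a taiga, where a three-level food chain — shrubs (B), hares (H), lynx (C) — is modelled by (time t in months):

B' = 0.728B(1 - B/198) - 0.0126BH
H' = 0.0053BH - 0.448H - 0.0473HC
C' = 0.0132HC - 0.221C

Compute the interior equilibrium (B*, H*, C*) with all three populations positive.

From dC/dt = 0: 0.0132H* = 0.221, so H* = 16.7.
From dB/dt = 0: 0.728(1 - B*/198) = 0.0126·16.7, giving B* = 198·(1 - 0.29) = 141.
From dH/dt = 0: 0.0053·141 - 0.448 = 0.0473C*, so C* = 0.297/0.0473 = 6.29.

B* ≈ 141, H* ≈ 16.7, C* ≈ 6.29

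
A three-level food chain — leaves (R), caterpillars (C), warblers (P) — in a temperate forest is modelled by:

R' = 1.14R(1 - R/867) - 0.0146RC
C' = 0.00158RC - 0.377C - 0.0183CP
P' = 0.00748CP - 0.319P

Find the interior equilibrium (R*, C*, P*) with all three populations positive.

From dP/dt = 0: 0.00748C* = 0.319, so C* = 42.6.
From dR/dt = 0: 1.14(1 - R*/867) = 0.0146·42.6, giving R* = 867·(1 - 0.546) = 393.
From dC/dt = 0: 0.00158·393 - 0.377 = 0.0183P*, so P* = 0.245/0.0183 = 13.4.

R* ≈ 393, C* ≈ 42.6, P* ≈ 13.4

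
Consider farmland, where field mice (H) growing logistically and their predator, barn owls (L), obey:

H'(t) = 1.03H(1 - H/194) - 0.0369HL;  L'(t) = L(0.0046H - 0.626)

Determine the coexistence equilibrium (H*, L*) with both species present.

H* ≈ 136, L* ≈ 8.33

From dL/dt = 0 with L > 0: 0.0046H* = 0.626, so H* = 136.
Substitute into dH/dt = 0: 1.03(1 - 136/194) = 0.0369L*.
The bracket is 0.299, giving L* = 0.307/0.0369 = 8.33.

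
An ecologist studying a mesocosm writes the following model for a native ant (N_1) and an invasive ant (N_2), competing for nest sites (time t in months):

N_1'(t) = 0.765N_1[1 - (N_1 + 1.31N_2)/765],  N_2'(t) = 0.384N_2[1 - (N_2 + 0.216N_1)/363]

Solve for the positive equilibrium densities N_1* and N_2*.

N_1* ≈ 404, N_2* ≈ 276

Setting both brackets to zero gives the nullclines N_1 + 1.31N_2 = 765 and 0.216N_1 + N_2 = 363.
Substituting N_2 = 363 - 0.216N_1 into the first: N_1(1 - 1.31·0.216) = 765 - 1.31·363.
So N_1* = 289/0.717 = 404, and then N_2* = 363 - 0.216·404 = 276.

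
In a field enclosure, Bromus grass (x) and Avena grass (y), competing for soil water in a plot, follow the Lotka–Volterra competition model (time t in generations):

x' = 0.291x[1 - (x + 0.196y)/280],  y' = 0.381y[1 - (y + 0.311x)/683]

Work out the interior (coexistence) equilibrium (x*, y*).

x* ≈ 156, y* ≈ 635

Setting both brackets to zero gives the nullclines x + 0.196y = 280 and 0.311x + y = 683.
Substituting y = 683 - 0.311x into the first: x(1 - 0.196·0.311) = 280 - 0.196·683.
So x* = 146/0.939 = 156, and then y* = 683 - 0.311·156 = 635.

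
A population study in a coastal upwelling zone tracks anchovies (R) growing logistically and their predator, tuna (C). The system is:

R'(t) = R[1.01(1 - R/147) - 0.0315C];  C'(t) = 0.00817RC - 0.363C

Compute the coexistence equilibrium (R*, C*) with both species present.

R* ≈ 44.4, C* ≈ 22.4

From dC/dt = 0 with C > 0: 0.00817R* = 0.363, so R* = 44.4.
Substitute into dR/dt = 0: 1.01(1 - 44.4/147) = 0.0315C*.
The bracket is 0.698, giving C* = 0.705/0.0315 = 22.4.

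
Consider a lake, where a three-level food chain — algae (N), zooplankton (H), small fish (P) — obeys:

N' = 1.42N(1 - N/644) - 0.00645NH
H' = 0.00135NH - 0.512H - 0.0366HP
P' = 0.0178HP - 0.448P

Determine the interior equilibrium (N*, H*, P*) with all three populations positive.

N* ≈ 570, H* ≈ 25.2, P* ≈ 7.05

From dP/dt = 0: 0.0178H* = 0.448, so H* = 25.2.
From dN/dt = 0: 1.42(1 - N*/644) = 0.00645·25.2, giving N* = 644·(1 - 0.114) = 570.
From dH/dt = 0: 0.00135·570 - 0.512 = 0.0366P*, so P* = 0.258/0.0366 = 7.05.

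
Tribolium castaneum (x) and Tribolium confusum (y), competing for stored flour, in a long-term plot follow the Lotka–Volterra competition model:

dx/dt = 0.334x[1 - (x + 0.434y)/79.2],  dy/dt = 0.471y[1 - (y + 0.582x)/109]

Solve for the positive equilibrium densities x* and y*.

x* ≈ 42.7, y* ≈ 84.2

Setting both brackets to zero gives the nullclines x + 0.434y = 79.2 and 0.582x + y = 109.
Substituting y = 109 - 0.582x into the first: x(1 - 0.434·0.582) = 79.2 - 0.434·109.
So x* = 31.9/0.747 = 42.7, and then y* = 109 - 0.582·42.7 = 84.2.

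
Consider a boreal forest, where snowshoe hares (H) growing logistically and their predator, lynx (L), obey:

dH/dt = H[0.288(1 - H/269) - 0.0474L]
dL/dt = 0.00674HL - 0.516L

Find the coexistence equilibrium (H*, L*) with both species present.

H* ≈ 76.6, L* ≈ 4.35

From dL/dt = 0 with L > 0: 0.00674H* = 0.516, so H* = 76.6.
Substitute into dH/dt = 0: 0.288(1 - 76.6/269) = 0.0474L*.
The bracket is 0.715, giving L* = 0.206/0.0474 = 4.35.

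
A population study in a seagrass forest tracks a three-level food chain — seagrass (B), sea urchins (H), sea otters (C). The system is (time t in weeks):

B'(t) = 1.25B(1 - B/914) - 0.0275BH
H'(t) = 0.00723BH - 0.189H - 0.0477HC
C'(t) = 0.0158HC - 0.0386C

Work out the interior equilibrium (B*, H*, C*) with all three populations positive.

B* ≈ 865, H* ≈ 2.44, C* ≈ 127

From dC/dt = 0: 0.0158H* = 0.0386, so H* = 2.44.
From dB/dt = 0: 1.25(1 - B*/914) = 0.0275·2.44, giving B* = 914·(1 - 0.0537) = 865.
From dH/dt = 0: 0.00723·865 - 0.189 = 0.0477C*, so C* = 6.06/0.0477 = 127.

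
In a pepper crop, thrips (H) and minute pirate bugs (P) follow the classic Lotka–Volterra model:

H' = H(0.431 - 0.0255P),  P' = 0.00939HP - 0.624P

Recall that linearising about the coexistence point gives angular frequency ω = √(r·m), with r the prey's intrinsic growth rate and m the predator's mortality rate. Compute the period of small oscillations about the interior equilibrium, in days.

T ≈ 12.1 days

Here r = 0.431 and m = 0.624, so r·m = 0.269.
ω = √0.269 = 0.519 per day, hence T = 2π/ω ≈ 12.1 days.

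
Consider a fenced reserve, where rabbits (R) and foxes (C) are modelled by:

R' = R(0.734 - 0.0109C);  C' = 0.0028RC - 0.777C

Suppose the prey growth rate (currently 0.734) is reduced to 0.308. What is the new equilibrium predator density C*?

At the interior fixed point, setting dR/dt = 0 with R > 0 fixes C* = (prey growth rate)/(RC coefficient) — independent of the other coefficients.
With the change, C* = 0.308/0.0109 = 28.3; it falls from 67.3.

C* ≈ 28.3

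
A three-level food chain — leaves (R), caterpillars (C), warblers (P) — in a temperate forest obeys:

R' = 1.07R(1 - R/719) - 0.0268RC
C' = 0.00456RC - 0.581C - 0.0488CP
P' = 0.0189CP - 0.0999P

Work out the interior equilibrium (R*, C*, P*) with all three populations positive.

R* ≈ 624, C* ≈ 5.29, P* ≈ 46.4

From dP/dt = 0: 0.0189C* = 0.0999, so C* = 5.29.
From dR/dt = 0: 1.07(1 - R*/719) = 0.0268·5.29, giving R* = 719·(1 - 0.132) = 624.
From dC/dt = 0: 0.00456·624 - 0.581 = 0.0488P*, so P* = 2.26/0.0488 = 46.4.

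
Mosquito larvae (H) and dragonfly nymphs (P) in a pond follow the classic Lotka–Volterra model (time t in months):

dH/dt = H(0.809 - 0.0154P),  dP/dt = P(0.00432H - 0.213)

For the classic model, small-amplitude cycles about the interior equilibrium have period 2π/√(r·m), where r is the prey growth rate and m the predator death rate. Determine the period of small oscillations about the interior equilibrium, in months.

T ≈ 15.1 months

Here r = 0.809 and m = 0.213, so r·m = 0.172.
ω = √0.172 = 0.415 per month, hence T = 2π/ω ≈ 15.1 months.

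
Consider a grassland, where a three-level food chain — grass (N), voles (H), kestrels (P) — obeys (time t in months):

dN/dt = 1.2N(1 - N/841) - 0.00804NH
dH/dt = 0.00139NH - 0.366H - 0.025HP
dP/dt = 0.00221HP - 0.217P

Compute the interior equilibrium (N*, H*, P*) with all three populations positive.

From dP/dt = 0: 0.00221H* = 0.217, so H* = 98.2.
From dN/dt = 0: 1.2(1 - N*/841) = 0.00804·98.2, giving N* = 841·(1 - 0.658) = 288.
From dH/dt = 0: 0.00139·288 - 0.366 = 0.025P*, so P* = 0.0339/0.025 = 1.36.

N* ≈ 288, H* ≈ 98.2, P* ≈ 1.36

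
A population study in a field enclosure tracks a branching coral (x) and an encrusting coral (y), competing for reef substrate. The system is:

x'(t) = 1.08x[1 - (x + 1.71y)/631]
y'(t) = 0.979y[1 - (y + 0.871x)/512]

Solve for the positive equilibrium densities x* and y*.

x* ≈ 500, y* ≈ 76.8

Setting both brackets to zero gives the nullclines x + 1.71y = 631 and 0.871x + y = 512.
Substituting y = 512 - 0.871x into the first: x(1 - 1.71·0.871) = 631 - 1.71·512.
So x* = -245/-0.489 = 500, and then y* = 512 - 0.871·500 = 76.8.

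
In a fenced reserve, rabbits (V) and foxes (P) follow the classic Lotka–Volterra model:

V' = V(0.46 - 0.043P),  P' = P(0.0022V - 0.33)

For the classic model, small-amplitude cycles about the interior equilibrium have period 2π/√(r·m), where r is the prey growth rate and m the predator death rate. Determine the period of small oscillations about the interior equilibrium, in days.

Here r = 0.46 and m = 0.33, so r·m = 0.152.
ω = √0.152 = 0.39 per day, hence T = 2π/ω ≈ 16.1 days.

T ≈ 16.1 days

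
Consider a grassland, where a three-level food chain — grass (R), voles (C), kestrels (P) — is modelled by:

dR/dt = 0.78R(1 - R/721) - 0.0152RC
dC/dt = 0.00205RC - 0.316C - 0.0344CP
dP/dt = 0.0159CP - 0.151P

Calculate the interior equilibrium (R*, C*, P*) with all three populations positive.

From dP/dt = 0: 0.0159C* = 0.151, so C* = 9.5.
From dR/dt = 0: 0.78(1 - R*/721) = 0.0152·9.5, giving R* = 721·(1 - 0.185) = 588.
From dC/dt = 0: 0.00205·588 - 0.316 = 0.0344P*, so P* = 0.889/0.0344 = 25.8.

R* ≈ 588, C* ≈ 9.5, P* ≈ 25.8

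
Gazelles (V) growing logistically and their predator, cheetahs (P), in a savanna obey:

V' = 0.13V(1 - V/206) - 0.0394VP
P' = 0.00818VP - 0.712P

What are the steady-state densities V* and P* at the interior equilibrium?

V* ≈ 87, P* ≈ 1.91

From dP/dt = 0 with P > 0: 0.00818V* = 0.712, so V* = 87.
Substitute into dV/dt = 0: 0.13(1 - 87/206) = 0.0394P*.
The bracket is 0.577, giving P* = 0.0751/0.0394 = 1.91.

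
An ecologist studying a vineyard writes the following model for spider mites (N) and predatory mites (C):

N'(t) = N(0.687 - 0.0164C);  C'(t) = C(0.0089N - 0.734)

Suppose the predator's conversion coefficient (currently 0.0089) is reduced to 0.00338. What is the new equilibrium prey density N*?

N* ≈ 217

At the interior fixed point, setting dC/dt = 0 with C > 0 fixes N* = (predator death rate)/(NC coefficient) — independent of the other coefficients.
With the change, N* = 0.734/0.00338 = 217; it rises from 82.5.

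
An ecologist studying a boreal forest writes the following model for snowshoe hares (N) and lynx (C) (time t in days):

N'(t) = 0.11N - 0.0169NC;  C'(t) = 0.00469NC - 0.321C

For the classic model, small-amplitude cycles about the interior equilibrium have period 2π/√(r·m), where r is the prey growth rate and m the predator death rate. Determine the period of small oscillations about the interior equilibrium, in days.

T ≈ 33.4 days

Here r = 0.11 and m = 0.321, so r·m = 0.0353.
ω = √0.0353 = 0.188 per day, hence T = 2π/ω ≈ 33.4 days.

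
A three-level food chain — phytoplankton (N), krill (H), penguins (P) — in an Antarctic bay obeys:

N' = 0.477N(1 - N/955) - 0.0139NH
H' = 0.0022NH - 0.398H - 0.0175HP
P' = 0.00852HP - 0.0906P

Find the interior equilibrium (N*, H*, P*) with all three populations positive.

N* ≈ 659, H* ≈ 10.6, P* ≈ 60.1

From dP/dt = 0: 0.00852H* = 0.0906, so H* = 10.6.
From dN/dt = 0: 0.477(1 - N*/955) = 0.0139·10.6, giving N* = 955·(1 - 0.31) = 659.
From dH/dt = 0: 0.0022·659 - 0.398 = 0.0175P*, so P* = 1.05/0.0175 = 60.1.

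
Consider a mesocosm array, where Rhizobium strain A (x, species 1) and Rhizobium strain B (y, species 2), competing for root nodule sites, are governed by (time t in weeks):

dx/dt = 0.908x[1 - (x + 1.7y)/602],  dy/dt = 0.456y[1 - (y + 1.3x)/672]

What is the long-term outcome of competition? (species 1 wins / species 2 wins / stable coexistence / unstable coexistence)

unstable coexistence (outcome depends on initial conditions)

Compare the nullcline intercepts: K1/α12 = 602/1.7 = 354 < K2 = 672; K2/α21 = 672/1.3 = 517 < K1 = 602.
Since both are reversed, neither can invade when rare; the interior point is a saddle.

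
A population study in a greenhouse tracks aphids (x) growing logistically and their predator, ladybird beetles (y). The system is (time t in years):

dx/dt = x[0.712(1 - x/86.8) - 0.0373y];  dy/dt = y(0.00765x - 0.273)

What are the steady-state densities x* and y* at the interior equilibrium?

From dy/dt = 0 with y > 0: 0.00765x* = 0.273, so x* = 35.7.
Substitute into dx/dt = 0: 0.712(1 - 35.7/86.8) = 0.0373y*.
The bracket is 0.589, giving y* = 0.419/0.0373 = 11.2.

x* ≈ 35.7, y* ≈ 11.2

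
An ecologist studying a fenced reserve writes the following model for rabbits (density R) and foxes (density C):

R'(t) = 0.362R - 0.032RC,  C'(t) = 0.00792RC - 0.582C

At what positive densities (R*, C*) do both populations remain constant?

R* ≈ 73.5, C* ≈ 11.3

Set dC/dt = 0 with C > 0: 0.00792R - 0.582 = 0, so R* = 0.582/0.00792 = 73.5.
Set dR/dt = 0 with R > 0: 0.362 - 0.032C = 0, so C* = 0.362/0.032 = 11.3.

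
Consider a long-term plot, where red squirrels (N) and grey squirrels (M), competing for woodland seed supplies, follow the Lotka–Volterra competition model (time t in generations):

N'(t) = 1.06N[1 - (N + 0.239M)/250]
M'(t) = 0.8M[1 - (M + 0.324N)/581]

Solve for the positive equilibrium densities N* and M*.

Setting both brackets to zero gives the nullclines N + 0.239M = 250 and 0.324N + M = 581.
Substituting M = 581 - 0.324N into the first: N(1 - 0.239·0.324) = 250 - 0.239·581.
So N* = 111/0.923 = 120, and then M* = 581 - 0.324·120 = 542.

N* ≈ 120, M* ≈ 542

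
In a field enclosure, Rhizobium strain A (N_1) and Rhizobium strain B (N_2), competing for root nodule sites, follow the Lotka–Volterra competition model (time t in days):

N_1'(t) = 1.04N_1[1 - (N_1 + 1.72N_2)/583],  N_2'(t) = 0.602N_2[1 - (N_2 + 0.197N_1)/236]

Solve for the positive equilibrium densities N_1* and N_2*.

N_1* ≈ 268, N_2* ≈ 183

Setting both brackets to zero gives the nullclines N_1 + 1.72N_2 = 583 and 0.197N_1 + N_2 = 236.
Substituting N_2 = 236 - 0.197N_1 into the first: N_1(1 - 1.72·0.197) = 583 - 1.72·236.
So N_1* = 177/0.661 = 268, and then N_2* = 236 - 0.197·268 = 183.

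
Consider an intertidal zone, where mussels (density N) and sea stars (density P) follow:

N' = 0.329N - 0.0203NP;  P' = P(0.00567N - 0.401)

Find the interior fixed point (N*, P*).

Set dP/dt = 0 with P > 0: 0.00567N - 0.401 = 0, so N* = 0.401/0.00567 = 70.7.
Set dN/dt = 0 with N > 0: 0.329 - 0.0203P = 0, so P* = 0.329/0.0203 = 16.2.

N* ≈ 70.7, P* ≈ 16.2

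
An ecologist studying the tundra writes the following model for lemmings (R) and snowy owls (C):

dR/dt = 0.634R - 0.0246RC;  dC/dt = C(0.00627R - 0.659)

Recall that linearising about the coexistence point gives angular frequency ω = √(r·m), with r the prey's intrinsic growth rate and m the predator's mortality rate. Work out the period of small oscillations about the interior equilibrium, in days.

T ≈ 9.72 days

Here r = 0.634 and m = 0.659, so r·m = 0.418.
ω = √0.418 = 0.646 per day, hence T = 2π/ω ≈ 9.72 days.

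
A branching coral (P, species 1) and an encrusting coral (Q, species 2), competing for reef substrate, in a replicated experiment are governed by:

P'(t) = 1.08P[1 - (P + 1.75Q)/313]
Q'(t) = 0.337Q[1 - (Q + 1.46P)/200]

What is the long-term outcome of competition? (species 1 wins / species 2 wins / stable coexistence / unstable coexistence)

Compare the nullcline intercepts: K1/α12 = 313/1.75 = 179 < K2 = 200; K2/α21 = 200/1.46 = 137 < K1 = 313.
Since both are reversed, neither can invade when rare; the interior point is a saddle.

unstable coexistence (outcome depends on initial conditions)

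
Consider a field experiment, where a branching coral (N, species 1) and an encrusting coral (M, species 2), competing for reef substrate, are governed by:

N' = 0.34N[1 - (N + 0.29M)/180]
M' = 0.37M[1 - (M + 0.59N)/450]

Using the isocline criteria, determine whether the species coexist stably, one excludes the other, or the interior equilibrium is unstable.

stable coexistence

Compare the nullcline intercepts: K1/α12 = 180/0.29 = 621 > K2 = 450; K2/α21 = 450/0.59 = 763 > K1 = 180.
Since both inequalities hold, each species can invade when rare, so the interior equilibrium is stable.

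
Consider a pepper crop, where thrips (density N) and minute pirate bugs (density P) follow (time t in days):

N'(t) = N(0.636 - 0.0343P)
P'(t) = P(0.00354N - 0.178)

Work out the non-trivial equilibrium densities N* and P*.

Set dP/dt = 0 with P > 0: 0.00354N - 0.178 = 0, so N* = 0.178/0.00354 = 50.3.
Set dN/dt = 0 with N > 0: 0.636 - 0.0343P = 0, so P* = 0.636/0.0343 = 18.5.

N* ≈ 50.3, P* ≈ 18.5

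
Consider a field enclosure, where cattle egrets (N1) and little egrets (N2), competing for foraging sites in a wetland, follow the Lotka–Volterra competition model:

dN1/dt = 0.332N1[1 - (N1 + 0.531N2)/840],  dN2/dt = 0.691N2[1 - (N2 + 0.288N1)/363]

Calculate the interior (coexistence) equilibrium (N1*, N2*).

Setting both brackets to zero gives the nullclines N1 + 0.531N2 = 840 and 0.288N1 + N2 = 363.
Substituting N2 = 363 - 0.288N1 into the first: N1(1 - 0.531·0.288) = 840 - 0.531·363.
So N1* = 647/0.847 = 764, and then N2* = 363 - 0.288·764 = 143.

N1* ≈ 764, N2* ≈ 143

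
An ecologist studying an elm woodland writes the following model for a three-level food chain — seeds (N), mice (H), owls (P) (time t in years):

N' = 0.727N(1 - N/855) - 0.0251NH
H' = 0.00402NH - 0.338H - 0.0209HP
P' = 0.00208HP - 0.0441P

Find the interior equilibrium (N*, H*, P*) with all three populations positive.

N* ≈ 229, H* ≈ 21.2, P* ≈ 27.9

From dP/dt = 0: 0.00208H* = 0.0441, so H* = 21.2.
From dN/dt = 0: 0.727(1 - N*/855) = 0.0251·21.2, giving N* = 855·(1 - 0.732) = 229.
From dH/dt = 0: 0.00402·229 - 0.338 = 0.0209P*, so P* = 0.583/0.0209 = 27.9.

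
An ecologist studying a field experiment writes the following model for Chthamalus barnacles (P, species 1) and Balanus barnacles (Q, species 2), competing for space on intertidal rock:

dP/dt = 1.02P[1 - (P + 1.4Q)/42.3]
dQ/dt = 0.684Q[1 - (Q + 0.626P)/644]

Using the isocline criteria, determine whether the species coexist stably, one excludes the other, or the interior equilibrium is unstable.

Compare the nullcline intercepts: K1/α12 = 42.3/1.4 = 30.2 < K2 = 644; K2/α21 = 644/0.626 = 1030 > K1 = 42.3.
Since the inequalities point opposite ways, species 2 can invade but species 1 cannot.

species 2 excludes species 1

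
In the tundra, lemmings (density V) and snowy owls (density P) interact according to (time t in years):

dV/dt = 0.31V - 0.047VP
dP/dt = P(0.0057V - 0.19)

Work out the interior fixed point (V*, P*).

V* ≈ 33.3, P* ≈ 6.6

Set dP/dt = 0 with P > 0: 0.0057V - 0.19 = 0, so V* = 0.19/0.0057 = 33.3.
Set dV/dt = 0 with V > 0: 0.31 - 0.047P = 0, so P* = 0.31/0.047 = 6.6.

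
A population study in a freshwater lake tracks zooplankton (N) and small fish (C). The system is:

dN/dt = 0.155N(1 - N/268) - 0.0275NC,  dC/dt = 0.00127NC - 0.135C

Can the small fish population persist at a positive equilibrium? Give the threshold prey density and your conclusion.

Threshold N = 106; K > 106, so yes, the predator persists.

The predator equation gives dC/dt > 0 only when N > 0.135/0.00127 = 106.
Without the predator, N → K = 268. Since 268 > 106, the predator can invade and persist.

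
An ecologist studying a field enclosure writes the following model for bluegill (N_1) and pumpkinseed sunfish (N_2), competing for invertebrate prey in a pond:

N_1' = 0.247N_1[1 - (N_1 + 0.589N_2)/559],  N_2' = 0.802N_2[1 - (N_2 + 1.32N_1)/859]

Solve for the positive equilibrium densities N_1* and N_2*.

Setting both brackets to zero gives the nullclines N_1 + 0.589N_2 = 559 and 1.32N_1 + N_2 = 859.
Substituting N_2 = 859 - 1.32N_1 into the first: N_1(1 - 0.589·1.32) = 559 - 0.589·859.
So N_1* = 53/0.223 = 238, and then N_2* = 859 - 1.32·238 = 544.

N_1* ≈ 238, N_2* ≈ 544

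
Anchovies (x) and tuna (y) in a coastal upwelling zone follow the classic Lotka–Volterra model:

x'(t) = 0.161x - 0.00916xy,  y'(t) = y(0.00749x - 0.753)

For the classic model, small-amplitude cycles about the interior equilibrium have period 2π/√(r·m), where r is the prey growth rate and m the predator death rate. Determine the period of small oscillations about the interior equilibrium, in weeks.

Here r = 0.161 and m = 0.753, so r·m = 0.121.
ω = √0.121 = 0.348 per week, hence T = 2π/ω ≈ 18 weeks.

T ≈ 18 weeks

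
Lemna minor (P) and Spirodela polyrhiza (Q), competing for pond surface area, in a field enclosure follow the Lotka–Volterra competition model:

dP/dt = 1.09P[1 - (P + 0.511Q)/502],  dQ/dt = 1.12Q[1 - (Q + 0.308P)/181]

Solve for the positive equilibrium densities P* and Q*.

P* ≈ 486, Q* ≈ 31.3

Setting both brackets to zero gives the nullclines P + 0.511Q = 502 and 0.308P + Q = 181.
Substituting Q = 181 - 0.308P into the first: P(1 - 0.511·0.308) = 502 - 0.511·181.
So P* = 410/0.843 = 486, and then Q* = 181 - 0.308·486 = 31.3.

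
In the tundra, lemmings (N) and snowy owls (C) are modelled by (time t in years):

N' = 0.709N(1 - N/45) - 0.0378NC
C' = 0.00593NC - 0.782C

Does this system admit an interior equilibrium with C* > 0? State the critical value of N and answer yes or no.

Threshold N = 132; K < 132, so no, the predator goes extinct.

The predator equation gives dC/dt > 0 only when N > 0.782/0.00593 = 132.
Without the predator, N → K = 45. Since 45 < 132, the predator cannot invade.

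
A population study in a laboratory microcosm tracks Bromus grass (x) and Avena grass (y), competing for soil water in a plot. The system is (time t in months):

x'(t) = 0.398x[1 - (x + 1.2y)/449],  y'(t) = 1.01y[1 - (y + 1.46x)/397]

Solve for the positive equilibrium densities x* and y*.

x* ≈ 36.4, y* ≈ 344

Setting both brackets to zero gives the nullclines x + 1.2y = 449 and 1.46x + y = 397.
Substituting y = 397 - 1.46x into the first: x(1 - 1.2·1.46) = 449 - 1.2·397.
So x* = -27.4/-0.752 = 36.4, and then y* = 397 - 1.46·36.4 = 344.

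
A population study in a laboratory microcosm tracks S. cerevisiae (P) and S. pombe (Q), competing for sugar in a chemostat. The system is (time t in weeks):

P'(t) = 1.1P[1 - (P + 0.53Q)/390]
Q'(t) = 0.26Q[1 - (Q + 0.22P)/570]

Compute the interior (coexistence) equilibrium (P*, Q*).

P* ≈ 99.5, Q* ≈ 548

Setting both brackets to zero gives the nullclines P + 0.53Q = 390 and 0.22P + Q = 570.
Substituting Q = 570 - 0.22P into the first: P(1 - 0.53·0.22) = 390 - 0.53·570.
So P* = 87.9/0.883 = 99.5, and then Q* = 570 - 0.22·99.5 = 548.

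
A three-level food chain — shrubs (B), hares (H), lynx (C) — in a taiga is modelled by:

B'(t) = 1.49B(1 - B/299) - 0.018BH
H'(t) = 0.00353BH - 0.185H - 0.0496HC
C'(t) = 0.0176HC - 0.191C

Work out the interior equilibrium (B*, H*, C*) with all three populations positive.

B* ≈ 260, H* ≈ 10.9, C* ≈ 14.8

From dC/dt = 0: 0.0176H* = 0.191, so H* = 10.9.
From dB/dt = 0: 1.49(1 - B*/299) = 0.018·10.9, giving B* = 299·(1 - 0.131) = 260.
From dH/dt = 0: 0.00353·260 - 0.185 = 0.0496C*, so C* = 0.732/0.0496 = 14.8.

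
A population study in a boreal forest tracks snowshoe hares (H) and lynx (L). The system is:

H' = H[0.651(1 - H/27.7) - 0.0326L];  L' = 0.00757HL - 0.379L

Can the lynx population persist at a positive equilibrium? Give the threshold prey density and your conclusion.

Threshold H = 50.1; K < 50.1, so no, the predator goes extinct.

The predator equation gives dL/dt > 0 only when H > 0.379/0.00757 = 50.1.
Without the predator, H → K = 27.7. Since 27.7 < 50.1, the predator cannot invade.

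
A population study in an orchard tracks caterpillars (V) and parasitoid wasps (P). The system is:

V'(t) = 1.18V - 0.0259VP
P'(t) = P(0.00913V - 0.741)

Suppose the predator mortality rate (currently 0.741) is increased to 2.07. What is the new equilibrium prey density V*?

V* ≈ 227

At the interior fixed point, setting dP/dt = 0 with P > 0 fixes V* = (predator death rate)/(VP coefficient) — independent of the other coefficients.
With the change, V* = 2.07/0.00913 = 227; it rises from 81.2.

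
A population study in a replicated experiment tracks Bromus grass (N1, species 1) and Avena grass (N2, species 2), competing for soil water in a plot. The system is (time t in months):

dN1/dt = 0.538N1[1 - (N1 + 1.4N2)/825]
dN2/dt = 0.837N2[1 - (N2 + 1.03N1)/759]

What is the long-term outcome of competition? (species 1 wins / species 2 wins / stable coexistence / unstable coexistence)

Compare the nullcline intercepts: K1/α12 = 825/1.4 = 589 < K2 = 759; K2/α21 = 759/1.03 = 737 < K1 = 825.
Since both are reversed, neither can invade when rare; the interior point is a saddle.

unstable coexistence (outcome depends on initial conditions)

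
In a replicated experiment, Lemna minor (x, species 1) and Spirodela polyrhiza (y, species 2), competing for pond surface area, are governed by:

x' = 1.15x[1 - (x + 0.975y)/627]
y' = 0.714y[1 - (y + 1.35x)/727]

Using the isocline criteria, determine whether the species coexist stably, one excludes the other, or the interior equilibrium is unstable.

unstable coexistence (outcome depends on initial conditions)

Compare the nullcline intercepts: K1/α12 = 627/0.975 = 643 < K2 = 727; K2/α21 = 727/1.35 = 539 < K1 = 627.
Since both are reversed, neither can invade when rare; the interior point is a saddle.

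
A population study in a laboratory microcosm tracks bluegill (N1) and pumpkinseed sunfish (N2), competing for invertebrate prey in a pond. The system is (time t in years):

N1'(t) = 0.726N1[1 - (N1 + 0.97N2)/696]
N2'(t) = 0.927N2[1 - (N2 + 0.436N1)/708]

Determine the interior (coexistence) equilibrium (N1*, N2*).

Setting both brackets to zero gives the nullclines N1 + 0.97N2 = 696 and 0.436N1 + N2 = 708.
Substituting N2 = 708 - 0.436N1 into the first: N1(1 - 0.97·0.436) = 696 - 0.97·708.
So N1* = 9.24/0.577 = 16, and then N2* = 708 - 0.436·16 = 701.

N1* ≈ 16, N2* ≈ 701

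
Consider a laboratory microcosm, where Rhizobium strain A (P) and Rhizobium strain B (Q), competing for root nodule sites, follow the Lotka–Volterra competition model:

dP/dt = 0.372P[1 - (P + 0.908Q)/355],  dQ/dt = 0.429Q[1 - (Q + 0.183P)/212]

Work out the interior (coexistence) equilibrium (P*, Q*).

P* ≈ 195, Q* ≈ 176

Setting both brackets to zero gives the nullclines P + 0.908Q = 355 and 0.183P + Q = 212.
Substituting Q = 212 - 0.183P into the first: P(1 - 0.908·0.183) = 355 - 0.908·212.
So P* = 163/0.834 = 195, and then Q* = 212 - 0.183·195 = 176.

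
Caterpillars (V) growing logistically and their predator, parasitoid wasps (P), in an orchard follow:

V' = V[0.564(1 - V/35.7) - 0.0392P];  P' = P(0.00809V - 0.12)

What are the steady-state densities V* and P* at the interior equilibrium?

V* ≈ 14.8, P* ≈ 8.41

From dP/dt = 0 with P > 0: 0.00809V* = 0.12, so V* = 14.8.
Substitute into dV/dt = 0: 0.564(1 - 14.8/35.7) = 0.0392P*.
The bracket is 0.585, giving P* = 0.33/0.0392 = 8.41.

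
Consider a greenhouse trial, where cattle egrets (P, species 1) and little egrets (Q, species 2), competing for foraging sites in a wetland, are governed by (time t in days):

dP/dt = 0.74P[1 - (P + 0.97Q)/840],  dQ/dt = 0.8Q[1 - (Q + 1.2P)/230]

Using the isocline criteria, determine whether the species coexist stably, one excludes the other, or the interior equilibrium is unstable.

species 1 excludes species 2

Compare the nullcline intercepts: K1/α12 = 840/0.97 = 866 > K2 = 230; K2/α21 = 230/1.2 = 192 < K1 = 840.
Since the inequalities point opposite ways, species 1 can invade but species 2 cannot.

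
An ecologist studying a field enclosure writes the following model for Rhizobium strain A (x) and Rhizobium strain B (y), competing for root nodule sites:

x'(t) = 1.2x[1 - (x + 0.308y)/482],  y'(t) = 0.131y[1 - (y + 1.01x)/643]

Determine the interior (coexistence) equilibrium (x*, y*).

x* ≈ 412, y* ≈ 227

Setting both brackets to zero gives the nullclines x + 0.308y = 482 and 1.01x + y = 643.
Substituting y = 643 - 1.01x into the first: x(1 - 0.308·1.01) = 482 - 0.308·643.
So x* = 284/0.689 = 412, and then y* = 643 - 1.01·412 = 227.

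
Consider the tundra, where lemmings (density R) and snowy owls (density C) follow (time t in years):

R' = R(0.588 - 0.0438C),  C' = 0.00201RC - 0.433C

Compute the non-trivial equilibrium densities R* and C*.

R* ≈ 215, C* ≈ 13.4

Set dC/dt = 0 with C > 0: 0.00201R - 0.433 = 0, so R* = 0.433/0.00201 = 215.
Set dR/dt = 0 with R > 0: 0.588 - 0.0438C = 0, so C* = 0.588/0.0438 = 13.4.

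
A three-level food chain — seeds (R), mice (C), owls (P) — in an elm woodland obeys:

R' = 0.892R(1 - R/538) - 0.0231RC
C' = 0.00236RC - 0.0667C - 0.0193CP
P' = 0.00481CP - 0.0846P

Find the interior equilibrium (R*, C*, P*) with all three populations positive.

From dP/dt = 0: 0.00481C* = 0.0846, so C* = 17.6.
From dR/dt = 0: 0.892(1 - R*/538) = 0.0231·17.6, giving R* = 538·(1 - 0.455) = 293.
From dC/dt = 0: 0.00236·293 - 0.0667 = 0.0193P*, so P* = 0.625/0.0193 = 32.4.

R* ≈ 293, C* ≈ 17.6, P* ≈ 32.4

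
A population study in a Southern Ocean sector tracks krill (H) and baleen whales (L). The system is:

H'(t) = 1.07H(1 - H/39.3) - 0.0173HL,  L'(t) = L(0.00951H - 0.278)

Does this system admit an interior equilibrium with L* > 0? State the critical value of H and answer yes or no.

Threshold H = 29.2; K > 29.2, so yes, the predator persists.

The predator equation gives dL/dt > 0 only when H > 0.278/0.00951 = 29.2.
Without the predator, H → K = 39.3. Since 39.3 > 29.2, the predator can invade and persist.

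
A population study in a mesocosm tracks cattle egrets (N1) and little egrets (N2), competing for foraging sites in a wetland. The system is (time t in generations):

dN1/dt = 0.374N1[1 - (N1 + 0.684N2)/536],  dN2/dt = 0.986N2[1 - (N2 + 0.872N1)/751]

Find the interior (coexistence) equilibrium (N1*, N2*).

N1* ≈ 55.3, N2* ≈ 703

Setting both brackets to zero gives the nullclines N1 + 0.684N2 = 536 and 0.872N1 + N2 = 751.
Substituting N2 = 751 - 0.872N1 into the first: N1(1 - 0.684·0.872) = 536 - 0.684·751.
So N1* = 22.3/0.404 = 55.3, and then N2* = 751 - 0.872·55.3 = 703.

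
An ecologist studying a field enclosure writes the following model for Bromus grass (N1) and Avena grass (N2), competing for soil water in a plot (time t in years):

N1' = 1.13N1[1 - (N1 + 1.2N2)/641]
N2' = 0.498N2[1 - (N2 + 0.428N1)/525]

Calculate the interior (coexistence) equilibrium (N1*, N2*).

N1* ≈ 22.6, N2* ≈ 515

Setting both brackets to zero gives the nullclines N1 + 1.2N2 = 641 and 0.428N1 + N2 = 525.
Substituting N2 = 525 - 0.428N1 into the first: N1(1 - 1.2·0.428) = 641 - 1.2·525.
So N1* = 11/0.486 = 22.6, and then N2* = 525 - 0.428·22.6 = 515.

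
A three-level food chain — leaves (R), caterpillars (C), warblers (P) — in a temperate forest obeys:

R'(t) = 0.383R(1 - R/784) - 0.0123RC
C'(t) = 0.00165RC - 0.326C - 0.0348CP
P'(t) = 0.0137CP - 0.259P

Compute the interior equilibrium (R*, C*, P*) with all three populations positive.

From dP/dt = 0: 0.0137C* = 0.259, so C* = 18.9.
From dR/dt = 0: 0.383(1 - R*/784) = 0.0123·18.9, giving R* = 784·(1 - 0.607) = 308.
From dC/dt = 0: 0.00165·308 - 0.326 = 0.0348P*, so P* = 0.182/0.0348 = 5.24.

R* ≈ 308, C* ≈ 18.9, P* ≈ 5.24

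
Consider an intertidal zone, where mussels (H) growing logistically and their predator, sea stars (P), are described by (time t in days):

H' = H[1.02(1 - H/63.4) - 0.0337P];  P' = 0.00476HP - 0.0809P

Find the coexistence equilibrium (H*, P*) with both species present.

H* ≈ 17, P* ≈ 22.2

From dP/dt = 0 with P > 0: 0.00476H* = 0.0809, so H* = 17.
Substitute into dH/dt = 0: 1.02(1 - 17/63.4) = 0.0337P*.
The bracket is 0.732, giving P* = 0.747/0.0337 = 22.2.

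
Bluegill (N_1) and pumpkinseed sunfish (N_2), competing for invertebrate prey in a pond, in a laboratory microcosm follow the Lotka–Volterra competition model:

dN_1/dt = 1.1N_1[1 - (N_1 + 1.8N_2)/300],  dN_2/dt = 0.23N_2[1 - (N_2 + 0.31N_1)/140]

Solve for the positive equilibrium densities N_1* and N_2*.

Setting both brackets to zero gives the nullclines N_1 + 1.8N_2 = 300 and 0.31N_1 + N_2 = 140.
Substituting N_2 = 140 - 0.31N_1 into the first: N_1(1 - 1.8·0.31) = 300 - 1.8·140.
So N_1* = 48/0.442 = 109, and then N_2* = 140 - 0.31·109 = 106.

N_1* ≈ 109, N_2* ≈ 106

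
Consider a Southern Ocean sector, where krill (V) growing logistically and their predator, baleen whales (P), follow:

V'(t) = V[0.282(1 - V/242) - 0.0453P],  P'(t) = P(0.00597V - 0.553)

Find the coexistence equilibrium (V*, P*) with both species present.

V* ≈ 92.6, P* ≈ 3.84

From dP/dt = 0 with P > 0: 0.00597V* = 0.553, so V* = 92.6.
Substitute into dV/dt = 0: 0.282(1 - 92.6/242) = 0.0453P*.
The bracket is 0.617, giving P* = 0.174/0.0453 = 3.84.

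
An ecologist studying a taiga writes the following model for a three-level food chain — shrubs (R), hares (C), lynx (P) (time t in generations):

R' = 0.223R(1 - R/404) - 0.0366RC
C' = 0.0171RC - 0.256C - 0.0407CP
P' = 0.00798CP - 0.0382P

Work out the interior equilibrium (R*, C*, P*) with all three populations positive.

R* ≈ 86.6, C* ≈ 4.79, P* ≈ 30.1

From dP/dt = 0: 0.00798C* = 0.0382, so C* = 4.79.
From dR/dt = 0: 0.223(1 - R*/404) = 0.0366·4.79, giving R* = 404·(1 - 0.786) = 86.6.
From dC/dt = 0: 0.0171·86.6 - 0.256 = 0.0407P*, so P* = 1.22/0.0407 = 30.1.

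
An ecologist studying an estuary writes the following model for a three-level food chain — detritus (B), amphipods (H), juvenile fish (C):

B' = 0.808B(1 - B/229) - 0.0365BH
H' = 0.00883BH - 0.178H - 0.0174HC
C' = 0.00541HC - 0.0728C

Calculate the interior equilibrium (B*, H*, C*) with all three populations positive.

From dC/dt = 0: 0.00541H* = 0.0728, so H* = 13.5.
From dB/dt = 0: 0.808(1 - B*/229) = 0.0365·13.5, giving B* = 229·(1 - 0.608) = 89.8.
From dH/dt = 0: 0.00883·89.8 - 0.178 = 0.0174C*, so C* = 0.615/0.0174 = 35.3.

B* ≈ 89.8, H* ≈ 13.5, C* ≈ 35.3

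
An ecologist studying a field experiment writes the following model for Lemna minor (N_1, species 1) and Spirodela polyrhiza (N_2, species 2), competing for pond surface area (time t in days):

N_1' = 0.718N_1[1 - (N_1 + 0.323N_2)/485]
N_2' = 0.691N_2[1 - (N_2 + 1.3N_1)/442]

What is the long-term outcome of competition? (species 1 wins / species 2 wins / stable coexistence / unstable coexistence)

Compare the nullcline intercepts: K1/α12 = 485/0.323 = 1500 > K2 = 442; K2/α21 = 442/1.3 = 340 < K1 = 485.
Since the inequalities point opposite ways, species 1 can invade but species 2 cannot.

species 1 excludes species 2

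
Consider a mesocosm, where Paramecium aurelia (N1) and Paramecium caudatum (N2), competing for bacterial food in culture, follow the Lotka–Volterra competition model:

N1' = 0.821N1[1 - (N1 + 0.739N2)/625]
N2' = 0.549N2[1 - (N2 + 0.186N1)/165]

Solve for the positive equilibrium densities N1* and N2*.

N1* ≈ 583, N2* ≈ 56.5

Setting both brackets to zero gives the nullclines N1 + 0.739N2 = 625 and 0.186N1 + N2 = 165.
Substituting N2 = 165 - 0.186N1 into the first: N1(1 - 0.739·0.186) = 625 - 0.739·165.
So N1* = 503/0.863 = 583, and then N2* = 165 - 0.186·583 = 56.5.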